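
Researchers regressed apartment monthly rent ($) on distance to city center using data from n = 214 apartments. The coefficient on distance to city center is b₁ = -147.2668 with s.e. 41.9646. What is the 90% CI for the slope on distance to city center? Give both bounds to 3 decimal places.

(-216.595, -77.938)

df = n − 2 = 214 − 2 = 212.
t* = t_{0.05, 212} = 1.652073.
Margin = t* × SE = 1.652073 × 41.9646 = 69.32858.
CI: -147.2668 ± 69.32858 → (-216.595, -77.938).
With 90% confidence, each one-unit increase in distance to city center is associated with a change of between -216.595 and -77.938 $ in apartment monthly rent.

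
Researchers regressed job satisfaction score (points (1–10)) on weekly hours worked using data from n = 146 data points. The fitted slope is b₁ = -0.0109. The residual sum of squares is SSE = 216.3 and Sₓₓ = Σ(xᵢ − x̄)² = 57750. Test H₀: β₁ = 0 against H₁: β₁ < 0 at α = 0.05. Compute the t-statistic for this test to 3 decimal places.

t = -2.137

MSE = SSE/(n − 2) = 216.3/144 = 1.50208.
SE(b₁) = √(MSE/Sₓₓ) = √(1.50208/57750) = 0.00510001.
t = -0.0109 / 0.00510001 = -2.137.
df = n − 2 = 144.
One-sided p ≈ 0.0171, which is < 0.05, so reject H₀.
There is evidence that the true slope on weekly hours worked is negative.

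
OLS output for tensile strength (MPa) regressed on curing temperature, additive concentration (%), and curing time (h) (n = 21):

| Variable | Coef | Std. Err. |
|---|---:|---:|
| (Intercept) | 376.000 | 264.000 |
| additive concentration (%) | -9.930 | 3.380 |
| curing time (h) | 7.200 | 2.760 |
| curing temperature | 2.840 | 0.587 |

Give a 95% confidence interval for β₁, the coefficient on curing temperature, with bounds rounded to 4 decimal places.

Read off: b = 2.840, SE = 0.587 for curing temperature.
df = n − k − 1 = 21 − 3 − 1 = 17.
t* = t_{0.025, 17} = 2.109816.
Margin = t* × SE = 2.109816 × 0.587 = 1.238462.
CI: 2.840 ± 1.238462 → (1.6015, 4.0785).

(1.6015, 4.0785)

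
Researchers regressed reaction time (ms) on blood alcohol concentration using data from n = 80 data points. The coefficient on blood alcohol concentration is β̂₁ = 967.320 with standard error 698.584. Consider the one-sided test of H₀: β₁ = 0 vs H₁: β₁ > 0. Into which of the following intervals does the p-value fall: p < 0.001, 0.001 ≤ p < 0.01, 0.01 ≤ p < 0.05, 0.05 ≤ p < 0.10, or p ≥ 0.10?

0.05 ≤ p < 0.10

t = 967.320 / 698.584 = 1.385.
df = n − 2 = 80 − 2 = 78.
One-sided p = P(T_{78} > t) ≈ 0.0850.
So 0.05 ≤ p < 0.10.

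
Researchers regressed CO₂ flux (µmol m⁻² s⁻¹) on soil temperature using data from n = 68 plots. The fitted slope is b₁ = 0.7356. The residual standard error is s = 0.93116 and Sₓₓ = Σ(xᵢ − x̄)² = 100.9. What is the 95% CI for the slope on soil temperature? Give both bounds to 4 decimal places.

SE(b₁) = s/√Sₓₓ = 0.93116/√100.9 = 0.0926998.
df = n − 2 = 66.
t* = t_{0.025, 66} = 1.996564.
Margin = t* × SE = 1.996564 × 0.0926998 = 0.185081.
CI: 0.7356 ± 0.185081 → (0.5505, 0.9207).
With 95% confidence, each one-unit increase in soil temperature is associated with a change of between 0.5505 and 0.9207 µmol m⁻² s⁻¹ in CO₂ flux.

(0.5505, 0.9207)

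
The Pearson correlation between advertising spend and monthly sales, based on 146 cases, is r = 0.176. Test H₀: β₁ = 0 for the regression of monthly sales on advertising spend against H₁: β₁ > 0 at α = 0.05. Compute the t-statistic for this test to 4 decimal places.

t = 2.1455

t = r·√(n − 2)/√(1 − r²) = 0.176·√144/√0.969024 = 2.1455.
df = n − 2 = 144.
One-sided p ≈ 0.0168, which is < 0.05, so reject H₀.
There is evidence of a linear association between advertising spend and monthly sales.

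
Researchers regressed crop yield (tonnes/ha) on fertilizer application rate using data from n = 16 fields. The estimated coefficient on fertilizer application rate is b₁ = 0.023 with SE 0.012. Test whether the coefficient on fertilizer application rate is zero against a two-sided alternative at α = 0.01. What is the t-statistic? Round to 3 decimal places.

t = 1.917

H₀: β₁ = 0 vs H₁: β₁ ≠ 0.
t = (b₁ − β₁⁰)/SE = 0.023 / 0.012 = 1.917.
df = n − 2 = 16 − 2 = 14.
Two-sided p ≈ 0.0759, which is ≥ 0.01, so fail to reject H₀.
The data do not give significant evidence of an association between fertilizer application rate and crop yield.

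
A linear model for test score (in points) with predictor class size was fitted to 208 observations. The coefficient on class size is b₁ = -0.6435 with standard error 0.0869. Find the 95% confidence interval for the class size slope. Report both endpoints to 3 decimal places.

(-0.815, -0.472)

df = n − 2 = 208 − 2 = 206.
t* = t_{0.025, 206} = 1.971547.
Margin = t* × SE = 1.971547 × 0.0869 = 0.17133.
CI: -0.6435 ± 0.17133 → (-0.815, -0.472).
With 95% confidence, each one-unit increase in class size is associated with a change of between -0.815 and -0.472 points in test score.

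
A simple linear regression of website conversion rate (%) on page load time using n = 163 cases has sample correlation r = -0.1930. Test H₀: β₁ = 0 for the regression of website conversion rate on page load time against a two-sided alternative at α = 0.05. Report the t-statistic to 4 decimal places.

t = r·√(n − 2)/√(1 − r²) = -0.1930·√161/√0.962751 = -2.4958.
df = n − 2 = 161.
Two-sided p ≈ 0.0136, which is < 0.05, so reject H₀.
There is evidence of a linear association between page load time and website conversion rate.

t = -2.4958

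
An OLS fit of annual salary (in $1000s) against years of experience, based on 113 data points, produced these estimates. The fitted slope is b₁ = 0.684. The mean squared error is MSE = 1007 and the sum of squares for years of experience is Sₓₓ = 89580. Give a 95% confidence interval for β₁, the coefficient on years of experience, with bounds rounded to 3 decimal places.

(0.474, 0.894)

SE(b₁) = √(MSE/Sₓₓ) = √(1007/89580) = 0.106025.
df = n − 2 = 111.
t* = t_{0.025, 111} = 1.981567.
Margin = t* × SE = 1.981567 × 0.106025 = 0.21010.
CI: 0.684 ± 0.21010 → (0.474, 0.894).
With 95% confidence, each one-unit increase in years of experience is associated with a change of between 0.474 and 0.894 $1000s in annual salary.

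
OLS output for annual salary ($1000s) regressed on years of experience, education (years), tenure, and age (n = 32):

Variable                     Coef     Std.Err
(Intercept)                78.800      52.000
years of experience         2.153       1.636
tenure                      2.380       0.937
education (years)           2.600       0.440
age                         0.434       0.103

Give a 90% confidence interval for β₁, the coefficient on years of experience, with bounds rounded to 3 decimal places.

(-0.634, 4.940)

Read off: b = 2.153, SE = 1.636 for years of experience.
df = n − k − 1 = 32 − 4 − 1 = 27.
t* = t_{0.05, 27} = 1.703288.
Margin = t* × SE = 1.703288 × 1.636 = 2.78658.
CI: 2.153 ± 2.78658 → (-0.634, 4.940).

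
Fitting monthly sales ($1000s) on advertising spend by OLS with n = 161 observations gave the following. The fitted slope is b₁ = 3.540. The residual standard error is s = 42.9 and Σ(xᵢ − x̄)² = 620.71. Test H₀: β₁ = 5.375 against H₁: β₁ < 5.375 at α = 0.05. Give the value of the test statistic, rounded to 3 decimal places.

SE(b₁) = s/√Sₓₓ = 42.9/√620.71 = 1.72192.
t = (3.540 − 5.375) / 1.72192 = -1.066.
df = n − 2 = 159.
One-sided p ≈ 0.1441, which is ≥ 0.05, so fail to reject H₀.
The data do not give significant evidence that the true slope on advertising spend is below 5.375 $1000s per unit.

t = -1.066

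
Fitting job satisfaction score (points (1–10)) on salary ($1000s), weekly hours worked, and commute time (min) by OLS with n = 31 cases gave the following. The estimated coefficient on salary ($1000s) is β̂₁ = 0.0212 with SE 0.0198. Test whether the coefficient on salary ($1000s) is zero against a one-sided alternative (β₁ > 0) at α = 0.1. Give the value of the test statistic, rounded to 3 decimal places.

t = 1.071

H₀: β₁ = 0 vs H₁: β₁ > 0.
t = (β̂₁ − β₁⁰)/SE = 0.0212 / 0.0198 = 1.071.
df = n − k − 1 = 31 − 3 − 1 = 27.
One-sided p ≈ 0.1469, which is ≥ 0.1, so fail to reject H₀.
The data do not give significant evidence that the true slope on salary ($1000s) is positive, holding the other predictors fixed.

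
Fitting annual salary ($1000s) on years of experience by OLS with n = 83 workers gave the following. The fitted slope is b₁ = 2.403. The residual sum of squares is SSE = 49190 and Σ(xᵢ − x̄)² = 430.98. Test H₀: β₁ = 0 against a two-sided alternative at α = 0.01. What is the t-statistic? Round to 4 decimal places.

t = 2.0244

MSE = SSE/(n − 2) = 49190/81 = 607.284.
SE(b₁) = √(MSE/Sₓₓ) = √(607.284/430.98) = 1.18705.
t = 2.403 / 1.18705 = 2.0244.
df = n − 2 = 81.
Two-sided p ≈ 0.0462, which is ≥ 0.01, so fail to reject H₀.
The data do not give significant evidence of an association between years of experience and annual salary.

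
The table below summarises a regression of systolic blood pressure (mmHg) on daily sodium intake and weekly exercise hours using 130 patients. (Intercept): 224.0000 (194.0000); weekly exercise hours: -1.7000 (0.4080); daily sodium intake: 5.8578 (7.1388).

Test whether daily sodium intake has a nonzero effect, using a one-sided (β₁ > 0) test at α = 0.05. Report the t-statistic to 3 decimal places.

t = 0.821

Read off: b = 5.8578, SE = 7.1388 for daily sodium intake.
H₀: β₁ = 0 vs H₁: β₁ > 0.
t = 5.8578 / 7.1388 = 0.821.
df = n − k − 1 = 130 − 2 − 1 = 127.
One-sided p ≈ 0.2067, which is ≥ 0.05, so fail to reject H₀.
The data do not give significant evidence that the true slope on daily sodium intake is positive, holding the other predictors fixed.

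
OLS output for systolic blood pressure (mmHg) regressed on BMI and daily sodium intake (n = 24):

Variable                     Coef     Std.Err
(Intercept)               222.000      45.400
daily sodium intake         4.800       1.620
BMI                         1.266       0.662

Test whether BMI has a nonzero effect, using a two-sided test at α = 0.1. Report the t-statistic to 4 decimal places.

t = 1.9124

Read off: b = 1.266, SE = 0.662 for BMI.
H₀: β₁ = 0 vs H₁: β₁ ≠ 0.
t = 1.266 / 0.662 = 1.9124.
df = n − k − 1 = 24 − 2 − 1 = 21.
Two-sided p ≈ 0.0696, which is < 0.1, so reject H₀.
There is evidence that BMI is associated with systolic blood pressure, holding the other predictors fixed.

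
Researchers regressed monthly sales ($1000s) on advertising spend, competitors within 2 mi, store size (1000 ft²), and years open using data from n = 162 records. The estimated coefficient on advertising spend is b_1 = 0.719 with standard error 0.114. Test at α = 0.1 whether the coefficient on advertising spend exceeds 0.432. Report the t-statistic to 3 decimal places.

t = 2.518

H₀: β₁ = 0.432 vs H₁: β₁ > 0.432.
t = (b_1 − β₁⁰)/SE = (0.719 − 0.432) / 0.114 = 2.518.
df = n − k − 1 = 162 − 4 − 1 = 157.
One-sided p ≈ 0.0064, which is < 0.1, so reject H₀.
There is evidence that the true slope on advertising spend exceeds 0.432 $1000s per unit, holding the other predictors fixed.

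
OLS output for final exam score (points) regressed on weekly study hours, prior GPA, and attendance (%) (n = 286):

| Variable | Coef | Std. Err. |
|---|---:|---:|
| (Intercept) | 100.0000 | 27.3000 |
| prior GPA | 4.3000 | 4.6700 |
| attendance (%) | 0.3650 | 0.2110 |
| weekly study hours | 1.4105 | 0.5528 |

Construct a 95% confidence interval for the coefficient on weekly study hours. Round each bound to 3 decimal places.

(0.322, 2.499)

Read off: b = 1.4105, SE = 0.5528 for weekly study hours.
df = n − k − 1 = 286 − 3 − 1 = 282.
t* = t_{0.025, 282} = 1.968412.
Margin = t* × SE = 1.968412 × 0.5528 = 1.08814.
CI: 1.4105 ± 1.08814 → (0.322, 2.499).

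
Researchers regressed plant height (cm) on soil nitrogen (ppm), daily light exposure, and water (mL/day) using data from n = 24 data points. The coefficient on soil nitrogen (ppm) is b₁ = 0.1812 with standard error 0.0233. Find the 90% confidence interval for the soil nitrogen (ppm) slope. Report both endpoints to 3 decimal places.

df = n − k − 1 = 24 − 3 − 1 = 20.
t* = t_{0.05, 20} = 1.724718.
Margin = t* × SE = 1.724718 × 0.0233 = 0.04019.
CI: 0.1812 ± 0.04019 → (0.141, 0.221).
With 90% confidence, each one-unit increase in soil nitrogen (ppm) is associated with a change of between 0.141 and 0.221 cm in plant height, holding the other predictors fixed.

(0.141, 0.221)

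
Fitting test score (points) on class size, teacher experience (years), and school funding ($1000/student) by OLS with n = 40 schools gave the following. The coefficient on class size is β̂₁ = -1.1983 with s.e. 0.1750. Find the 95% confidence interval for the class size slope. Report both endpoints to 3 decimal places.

df = n − k − 1 = 40 − 3 − 1 = 36.
t* = t_{0.025, 36} = 2.028094.
Margin = t* × SE = 2.028094 × 0.1750 = 0.35492.
CI: -1.1983 ± 0.35492 → (-1.553, -0.843).
With 95% confidence, each one-unit increase in class size is associated with a change of between -1.553 and -0.843 points in test score, holding the other predictors fixed.

(-1.553, -0.843)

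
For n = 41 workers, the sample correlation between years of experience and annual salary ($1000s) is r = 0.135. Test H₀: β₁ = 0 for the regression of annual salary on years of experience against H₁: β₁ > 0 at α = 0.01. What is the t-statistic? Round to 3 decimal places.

t = 0.851

t = r·√(n − 2)/√(1 − r²) = 0.135·√39/√0.981775 = 0.851.
df = n − 2 = 39.
One-sided p ≈ 0.2000, which is ≥ 0.01, so fail to reject H₀.
The data do not give significant evidence of a linear association between years of experience and annual salary.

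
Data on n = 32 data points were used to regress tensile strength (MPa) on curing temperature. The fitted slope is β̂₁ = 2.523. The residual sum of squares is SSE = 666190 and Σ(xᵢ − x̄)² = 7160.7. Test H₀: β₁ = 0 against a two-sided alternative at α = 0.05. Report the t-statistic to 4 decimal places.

MSE = SSE/(n − 2) = 666190/30 = 22206.3.
SE(β̂₁) = √(MSE/Sₓₓ) = √(22206.3/7160.7) = 1.76101.
t = 2.523 / 1.76101 = 1.4327.
df = n − 2 = 30.
Two-sided p ≈ 0.1623, which is ≥ 0.05, so fail to reject H₀.
The data do not give significant evidence of an association between curing temperature and tensile strength.

t = 1.4327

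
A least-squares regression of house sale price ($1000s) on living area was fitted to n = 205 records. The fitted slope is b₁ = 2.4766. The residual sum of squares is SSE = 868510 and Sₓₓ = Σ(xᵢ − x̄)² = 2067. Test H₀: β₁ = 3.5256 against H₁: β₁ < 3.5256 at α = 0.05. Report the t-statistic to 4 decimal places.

t = -0.7291

MSE = SSE/(n − 2) = 868510/203 = 4278.37.
SE(b₁) = √(MSE/Sₓₓ) = √(4278.37/2067) = 1.4387.
t = (2.4766 − 3.5256) / 1.4387 = -0.7291.
df = n − 2 = 203.
One-sided p ≈ 0.2334, which is ≥ 0.05, so fail to reject H₀.
The data do not give significant evidence that the true slope on living area is below 3.5256 $1000s per unit.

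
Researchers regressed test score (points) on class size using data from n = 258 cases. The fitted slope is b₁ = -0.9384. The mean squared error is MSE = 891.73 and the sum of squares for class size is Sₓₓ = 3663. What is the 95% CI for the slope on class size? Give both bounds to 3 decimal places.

(-1.910, 0.033)

SE(b₁) = √(MSE/Sₓₓ) = √(891.73/3663) = 0.493399.
df = n − 2 = 256.
t* = t_{0.025, 256} = 1.969274.
Margin = t* × SE = 1.969274 × 0.493399 = 0.97164.
CI: -0.9384 ± 0.97164 → (-1.910, 0.033).
With 95% confidence, each one-unit increase in class size is associated with a change of between -1.910 and 0.033 points in test score.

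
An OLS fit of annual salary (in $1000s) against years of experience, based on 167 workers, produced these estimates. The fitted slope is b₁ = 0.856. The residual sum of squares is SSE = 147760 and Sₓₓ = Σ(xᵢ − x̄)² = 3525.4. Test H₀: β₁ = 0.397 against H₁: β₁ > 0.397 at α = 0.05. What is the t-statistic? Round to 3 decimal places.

t = 0.911

MSE = SSE/(n − 2) = 147760/165 = 895.515.
SE(b₁) = √(MSE/Sₓₓ) = √(895.515/3525.4) = 0.504002.
t = (0.856 − 0.397) / 0.504002 = 0.911.
df = n − 2 = 165.
One-sided p ≈ 0.1819, which is ≥ 0.05, so fail to reject H₀.
The data do not give significant evidence that the true slope on years of experience exceeds 0.397 $1000s per unit.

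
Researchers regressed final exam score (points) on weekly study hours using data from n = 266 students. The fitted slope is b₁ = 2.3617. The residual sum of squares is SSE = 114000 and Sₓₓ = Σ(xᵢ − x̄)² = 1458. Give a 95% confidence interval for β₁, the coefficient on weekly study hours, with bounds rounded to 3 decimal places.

(1.290, 3.433)

MSE = SSE/(n − 2) = 114000/264 = 431.818.
SE(b₁) = √(MSE/Sₓₓ) = √(431.818/1458) = 0.544216.
df = n − 2 = 264.
t* = t_{0.025, 264} = 1.96899.
Margin = t* × SE = 1.96899 × 0.544216 = 1.07156.
CI: 2.3617 ± 1.07156 → (1.290, 3.433).
With 95% confidence, each one-unit increase in weekly study hours is associated with a change of between 1.290 and 3.433 points in final exam score.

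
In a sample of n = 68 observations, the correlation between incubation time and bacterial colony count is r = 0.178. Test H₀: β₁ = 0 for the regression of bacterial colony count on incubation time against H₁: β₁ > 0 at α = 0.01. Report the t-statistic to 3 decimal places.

t = r·√(n − 2)/√(1 − r²) = 0.178·√66/√0.968316 = 1.470.
df = n − 2 = 66.
One-sided p ≈ 0.0732, which is ≥ 0.01, so fail to reject H₀.
The data do not give significant evidence of a linear association between incubation time and bacterial colony count.

t = 1.470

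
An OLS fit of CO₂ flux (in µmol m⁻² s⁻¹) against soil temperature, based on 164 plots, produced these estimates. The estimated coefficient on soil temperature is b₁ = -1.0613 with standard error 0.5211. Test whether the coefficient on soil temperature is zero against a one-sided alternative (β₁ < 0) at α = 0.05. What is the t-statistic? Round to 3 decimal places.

t = -2.037

H₀: β₁ = 0 vs H₁: β₁ < 0.
t = (b₁ − β₁⁰)/SE = -1.0613 / 0.5211 = -2.037.
df = n − 2 = 164 − 2 = 162.
One-sided p ≈ 0.0217, which is < 0.05, so reject H₀.
There is evidence that the true slope on soil temperature is negative.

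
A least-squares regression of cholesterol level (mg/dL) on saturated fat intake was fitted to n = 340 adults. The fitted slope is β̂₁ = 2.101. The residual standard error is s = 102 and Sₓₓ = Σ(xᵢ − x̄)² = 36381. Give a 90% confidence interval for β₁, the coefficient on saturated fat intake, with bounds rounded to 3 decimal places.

SE(β̂₁) = s/√Sₓₓ = 102/√36381 = 0.534765.
df = n − 2 = 338.
t* = t_{0.05, 338} = 1.649374.
Margin = t* × SE = 1.649374 × 0.534765 = 0.88203.
CI: 2.101 ± 0.88203 → (1.219, 2.983).
With 90% confidence, each one-unit increase in saturated fat intake is associated with a change of between 1.219 and 2.983 mg/dL in cholesterol level.

(1.219, 2.983)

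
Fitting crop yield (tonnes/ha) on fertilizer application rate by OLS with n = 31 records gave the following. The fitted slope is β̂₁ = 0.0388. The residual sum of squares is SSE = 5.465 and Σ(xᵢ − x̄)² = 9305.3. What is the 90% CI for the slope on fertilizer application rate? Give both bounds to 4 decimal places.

MSE = SSE/(n − 2) = 5.465/29 = 0.188448.
SE(β̂₁) = √(MSE/Sₓₓ) = √(0.188448/9305.3) = 0.00450019.
df = n − 2 = 29.
t* = t_{0.05, 29} = 1.699127.
Margin = t* × SE = 1.699127 × 0.00450019 = 0.007646.
CI: 0.0388 ± 0.007646 → (0.0312, 0.0464).
With 90% confidence, each one-unit increase in fertilizer application rate is associated with a change of between 0.0312 and 0.0464 tonnes/ha in crop yield.

(0.0312, 0.0464)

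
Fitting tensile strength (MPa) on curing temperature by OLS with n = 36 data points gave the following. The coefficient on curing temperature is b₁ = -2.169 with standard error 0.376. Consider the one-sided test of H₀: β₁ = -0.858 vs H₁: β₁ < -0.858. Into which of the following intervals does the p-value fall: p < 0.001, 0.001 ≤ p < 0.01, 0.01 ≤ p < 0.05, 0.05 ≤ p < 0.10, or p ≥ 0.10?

t = (-2.169 − (-0.858)) / 0.376 = -3.487.
df = n − 2 = 36 − 2 = 34.
One-sided p = P(T_{34} < t) ≈ 0.0007.
So p < 0.001.

p < 0.001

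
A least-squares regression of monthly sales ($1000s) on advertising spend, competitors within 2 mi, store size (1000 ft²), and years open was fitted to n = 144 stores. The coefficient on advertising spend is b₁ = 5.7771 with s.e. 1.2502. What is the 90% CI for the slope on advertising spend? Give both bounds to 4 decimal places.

df = n − k − 1 = 144 − 4 − 1 = 139.
t* = t_{0.05, 139} = 1.65589.
Margin = t* × SE = 1.65589 × 1.2502 = 2.070194.
CI: 5.7771 ± 2.070194 → (3.7069, 7.8473).
With 90% confidence, each one-unit increase in advertising spend is associated with a change of between 3.7069 and 7.8473 $1000s in monthly sales, holding the other predictors fixed.

(3.7069, 7.8473)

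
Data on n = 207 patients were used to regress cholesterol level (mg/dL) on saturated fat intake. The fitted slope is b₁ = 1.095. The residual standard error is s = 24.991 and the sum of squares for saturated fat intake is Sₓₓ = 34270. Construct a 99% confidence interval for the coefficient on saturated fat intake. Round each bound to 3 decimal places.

(0.744, 1.446)

SE(b₁) = s/√Sₓₓ = 24.991/√34270 = 0.134998.
df = n − 2 = 205.
t* = t_{0.005, 205} = 2.600024.
Margin = t* × SE = 2.600024 × 0.134998 = 0.35100.
CI: 1.095 ± 0.35100 → (0.744, 1.446).
With 99% confidence, each one-unit increase in saturated fat intake is associated with a change of between 0.744 and 1.446 mg/dL in cholesterol level.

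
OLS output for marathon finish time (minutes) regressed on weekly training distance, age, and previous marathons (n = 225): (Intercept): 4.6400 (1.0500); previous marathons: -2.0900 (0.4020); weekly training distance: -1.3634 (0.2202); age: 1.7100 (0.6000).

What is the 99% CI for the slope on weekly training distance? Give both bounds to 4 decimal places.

(-1.9355, -0.7913)

Read off: b = -1.3634, SE = 0.2202 for weekly training distance.
df = n − k − 1 = 225 − 3 − 1 = 221.
t* = t_{0.005, 221} = 2.598258.
Margin = t* × SE = 2.598258 × 0.2202 = 0.572136.
CI: -1.3634 ± 0.572136 → (-1.9355, -0.7913).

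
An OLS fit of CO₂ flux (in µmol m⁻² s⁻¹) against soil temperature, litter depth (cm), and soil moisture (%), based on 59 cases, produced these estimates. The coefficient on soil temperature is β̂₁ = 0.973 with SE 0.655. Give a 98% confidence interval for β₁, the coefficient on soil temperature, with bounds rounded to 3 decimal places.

df = n − k − 1 = 59 − 3 − 1 = 55.
t* = t_{0.01, 55} = 2.396081.
Margin = t* × SE = 2.396081 × 0.655 = 1.56943.
CI: 0.973 ± 1.56943 → (-0.596, 2.542).
With 98% confidence, each one-unit increase in soil temperature is associated with a change of between -0.596 and 2.542 µmol m⁻² s⁻¹ in CO₂ flux, holding the other predictors fixed.

(-0.596, 2.542)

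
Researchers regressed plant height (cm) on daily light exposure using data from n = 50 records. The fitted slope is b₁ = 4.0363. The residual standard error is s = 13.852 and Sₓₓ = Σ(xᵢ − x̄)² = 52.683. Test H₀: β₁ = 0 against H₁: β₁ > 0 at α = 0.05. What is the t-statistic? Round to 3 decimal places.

SE(b₁) = s/√Sₓₓ = 13.852/√52.683 = 1.90843.
t = 4.0363 / 1.90843 = 2.115.
df = n − 2 = 48.
One-sided p ≈ 0.0198, which is < 0.05, so reject H₀.
There is evidence that the true slope on daily light exposure is positive.

t = 2.115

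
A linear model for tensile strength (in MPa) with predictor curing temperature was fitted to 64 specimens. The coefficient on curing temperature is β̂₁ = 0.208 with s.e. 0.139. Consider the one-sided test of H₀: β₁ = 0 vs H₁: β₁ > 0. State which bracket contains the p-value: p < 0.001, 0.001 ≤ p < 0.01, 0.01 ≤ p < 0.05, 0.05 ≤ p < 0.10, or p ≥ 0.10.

0.05 ≤ p < 0.10

t = 0.208 / 0.139 = 1.496.
df = n − 2 = 64 − 2 = 62.
One-sided p = P(T_{62} > t) ≈ 0.0698.
So 0.05 ≤ p < 0.10.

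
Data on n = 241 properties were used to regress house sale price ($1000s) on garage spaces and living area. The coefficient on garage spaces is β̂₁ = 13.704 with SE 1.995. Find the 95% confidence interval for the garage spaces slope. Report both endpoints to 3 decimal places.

df = n − k − 1 = 241 − 2 − 1 = 238.
t* = t_{0.025, 238} = 1.969982.
Margin = t* × SE = 1.969982 × 1.995 = 3.93011.
CI: 13.704 ± 3.93011 → (9.774, 17.634).
With 95% confidence, each one-unit increase in garage spaces is associated with a change of between 9.774 and 17.634 $1000s in house sale price, holding the other predictors fixed.

(9.774, 17.634)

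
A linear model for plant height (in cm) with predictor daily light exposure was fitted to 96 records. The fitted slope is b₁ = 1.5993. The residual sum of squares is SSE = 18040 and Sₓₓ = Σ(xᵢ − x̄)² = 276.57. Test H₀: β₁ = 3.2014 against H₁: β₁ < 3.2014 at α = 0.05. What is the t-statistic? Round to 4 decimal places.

t = -1.9233

MSE = SSE/(n − 2) = 18040/94 = 191.915.
SE(b₁) = √(MSE/Sₓₓ) = √(191.915/276.57) = 0.833013.
t = (1.5993 − 3.2014) / 0.833013 = -1.9233.
df = n − 2 = 94.
One-sided p ≈ 0.0287, which is < 0.05, so reject H₀.
There is evidence that the true slope on daily light exposure is below 3.2014 cm per unit.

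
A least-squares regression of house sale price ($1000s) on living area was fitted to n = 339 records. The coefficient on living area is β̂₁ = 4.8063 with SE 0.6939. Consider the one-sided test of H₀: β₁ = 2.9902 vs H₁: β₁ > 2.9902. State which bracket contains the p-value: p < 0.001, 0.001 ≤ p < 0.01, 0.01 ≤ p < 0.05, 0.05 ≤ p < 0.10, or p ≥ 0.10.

t = (4.8063 − 2.9902) / 0.6939 = 2.617.
df = n − 2 = 339 − 2 = 337.
One-sided p = P(T_{337} > t) ≈ 0.0046.
So 0.001 ≤ p < 0.01.

0.001 ≤ p < 0.01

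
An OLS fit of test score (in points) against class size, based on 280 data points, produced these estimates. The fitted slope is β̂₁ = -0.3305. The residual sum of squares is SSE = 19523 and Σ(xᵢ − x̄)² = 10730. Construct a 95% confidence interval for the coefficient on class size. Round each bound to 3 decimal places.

MSE = SSE/(n − 2) = 19523/278 = 70.2266.
SE(β̂₁) = √(MSE/Sₓₓ) = √(70.2266/10730) = 0.0809005.
df = n − 2 = 278.
t* = t_{0.025, 278} = 1.968534.
Margin = t* × SE = 1.968534 × 0.0809005 = 0.15926.
CI: -0.3305 ± 0.15926 → (-0.490, -0.171).
With 95% confidence, each one-unit increase in class size is associated with a change of between -0.490 and -0.171 points in test score.

(-0.490, -0.171)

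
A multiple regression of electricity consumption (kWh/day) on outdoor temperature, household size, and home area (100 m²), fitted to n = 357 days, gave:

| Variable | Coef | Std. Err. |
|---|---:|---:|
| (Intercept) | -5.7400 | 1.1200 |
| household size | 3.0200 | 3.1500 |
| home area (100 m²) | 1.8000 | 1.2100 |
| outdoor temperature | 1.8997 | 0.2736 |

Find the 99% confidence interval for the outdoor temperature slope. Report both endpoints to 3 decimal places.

(1.191, 2.608)

Read off: b = 1.8997, SE = 0.2736 for outdoor temperature.
df = n − k − 1 = 357 − 3 − 1 = 353.
t* = t_{0.005, 353} = 2.589828.
Margin = t* × SE = 2.589828 × 0.2736 = 0.70858.
CI: 1.8997 ± 0.70858 → (1.191, 2.608).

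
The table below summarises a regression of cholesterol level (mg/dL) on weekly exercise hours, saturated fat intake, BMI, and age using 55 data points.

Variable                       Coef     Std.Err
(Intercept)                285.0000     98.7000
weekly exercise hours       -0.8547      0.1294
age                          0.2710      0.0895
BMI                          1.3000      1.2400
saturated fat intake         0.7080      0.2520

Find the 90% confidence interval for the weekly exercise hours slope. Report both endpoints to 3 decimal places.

Read off: b = -0.8547, SE = 0.1294 for weekly exercise hours.
df = n − k − 1 = 55 − 4 − 1 = 50.
t* = t_{0.05, 50} = 1.675905.
Margin = t* × SE = 1.675905 × 0.1294 = 0.21686.
CI: -0.8547 ± 0.21686 → (-1.072, -0.638).

(-1.072, -0.638)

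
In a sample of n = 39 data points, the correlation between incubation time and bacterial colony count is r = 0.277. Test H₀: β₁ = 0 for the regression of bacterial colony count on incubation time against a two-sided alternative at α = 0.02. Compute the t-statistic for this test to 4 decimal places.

t = r·√(n − 2)/√(1 − r²) = 0.277·√37/√0.923271 = 1.7535.
df = n − 2 = 37.
Two-sided p ≈ 0.0878, which is ≥ 0.02, so fail to reject H₀.
The data do not give significant evidence of a linear association between incubation time and bacterial colony count.

t = 1.7535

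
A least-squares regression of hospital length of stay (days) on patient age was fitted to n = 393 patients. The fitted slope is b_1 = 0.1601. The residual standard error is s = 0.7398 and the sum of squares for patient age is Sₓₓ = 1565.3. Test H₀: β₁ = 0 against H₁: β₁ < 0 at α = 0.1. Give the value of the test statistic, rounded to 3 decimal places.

t = 8.562

SE(b_1) = s/√Sₓₓ = 0.7398/√1565.3 = 0.0186989.
t = 0.1601 / 0.0186989 = 8.562.
df = n − 2 = 391.
One-sided p ≈ 1.0000, which is ≥ 0.1, so fail to reject H₀.
The data do not give significant evidence that the true slope on patient age is negative.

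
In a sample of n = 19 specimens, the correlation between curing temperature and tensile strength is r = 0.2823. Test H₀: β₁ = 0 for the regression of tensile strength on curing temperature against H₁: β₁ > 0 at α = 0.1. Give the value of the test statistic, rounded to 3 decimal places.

t = 1.213

t = r·√(n − 2)/√(1 − r²) = 0.2823·√17/√0.920307 = 1.213.
df = n − 2 = 17.
One-sided p ≈ 0.1208, which is ≥ 0.1, so fail to reject H₀.
The data do not give significant evidence of a linear association between curing temperature and tensile strength.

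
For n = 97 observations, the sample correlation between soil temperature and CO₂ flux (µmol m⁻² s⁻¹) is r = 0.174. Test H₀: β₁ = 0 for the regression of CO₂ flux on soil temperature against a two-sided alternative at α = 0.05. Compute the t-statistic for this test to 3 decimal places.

t = r·√(n − 2)/√(1 − r²) = 0.174·√95/√0.969724 = 1.722.
df = n − 2 = 95.
Two-sided p ≈ 0.0883, which is ≥ 0.05, so fail to reject H₀.
The data do not give significant evidence of a linear association between soil temperature and CO₂ flux.

t = 1.722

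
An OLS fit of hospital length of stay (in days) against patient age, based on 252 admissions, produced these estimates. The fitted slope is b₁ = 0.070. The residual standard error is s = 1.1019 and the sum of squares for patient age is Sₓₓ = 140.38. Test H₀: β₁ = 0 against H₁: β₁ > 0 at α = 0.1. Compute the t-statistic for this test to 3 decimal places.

t = 0.753

SE(b₁) = s/√Sₓₓ = 1.1019/√140.38 = 0.0930014.
t = 0.070 / 0.0930014 = 0.753.
df = n − 2 = 250.
One-sided p ≈ 0.2262, which is ≥ 0.1, so fail to reject H₀.
The data do not give significant evidence that the true slope on patient age is positive.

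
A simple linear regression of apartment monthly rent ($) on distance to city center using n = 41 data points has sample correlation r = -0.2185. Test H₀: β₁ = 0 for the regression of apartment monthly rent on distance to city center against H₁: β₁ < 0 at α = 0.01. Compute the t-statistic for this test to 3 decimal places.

t = r·√(n − 2)/√(1 − r²) = -0.2185·√39/√0.952258 = -1.398.
df = n − 2 = 39.
One-sided p ≈ 0.0850, which is ≥ 0.01, so fail to reject H₀.
The data do not give significant evidence of a linear association between distance to city center and apartment monthly rent.

t = -1.398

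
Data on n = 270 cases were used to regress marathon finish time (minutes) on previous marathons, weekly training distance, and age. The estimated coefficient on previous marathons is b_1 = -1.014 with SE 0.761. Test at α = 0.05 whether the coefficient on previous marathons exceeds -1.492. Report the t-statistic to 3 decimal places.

t = 0.628

H₀: β₁ = -1.492 vs H₁: β₁ > -1.492.
t = (b_1 − β₁⁰)/SE = (-1.014 − (-1.492)) / 0.761 = 0.628.
df = n − k − 1 = 270 − 3 − 1 = 266.
One-sided p ≈ 0.2652, which is ≥ 0.05, so fail to reject H₀.
The data do not give significant evidence that the true slope on previous marathons exceeds -1.492 minutes per unit, holding the other predictors fixed.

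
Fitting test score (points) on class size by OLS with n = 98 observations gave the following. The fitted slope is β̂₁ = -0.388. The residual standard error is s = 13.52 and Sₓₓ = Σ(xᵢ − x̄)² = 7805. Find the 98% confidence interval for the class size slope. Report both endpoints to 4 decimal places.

(-0.7501, -0.0259)

SE(β̂₁) = s/√Sₓₓ = 13.52/√7805 = 0.153035.
df = n − 2 = 96.
t* = t_{0.01, 96} = 2.365821.
Margin = t* × SE = 2.365821 × 0.153035 = 0.362053.
CI: -0.388 ± 0.362053 → (-0.7501, -0.0259).
With 98% confidence, each one-unit increase in class size is associated with a change of between -0.7501 and -0.0259 points in test score.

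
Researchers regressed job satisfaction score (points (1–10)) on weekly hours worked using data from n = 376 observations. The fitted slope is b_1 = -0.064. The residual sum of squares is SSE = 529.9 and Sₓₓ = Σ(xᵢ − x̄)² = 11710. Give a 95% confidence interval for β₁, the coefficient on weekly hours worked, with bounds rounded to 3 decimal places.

MSE = SSE/(n − 2) = 529.9/374 = 1.41684.
SE(b_1) = √(MSE/Sₓₓ) = √(1.41684/11710) = 0.0109997.
df = n − 2 = 374.
t* = t_{0.025, 374} = 1.966327.
Margin = t* × SE = 1.966327 × 0.0109997 = 0.02163.
CI: -0.064 ± 0.02163 → (-0.086, -0.042).
With 95% confidence, each one-unit increase in weekly hours worked is associated with a change of between -0.086 and -0.042 points (1–10) in job satisfaction score.

(-0.086, -0.042)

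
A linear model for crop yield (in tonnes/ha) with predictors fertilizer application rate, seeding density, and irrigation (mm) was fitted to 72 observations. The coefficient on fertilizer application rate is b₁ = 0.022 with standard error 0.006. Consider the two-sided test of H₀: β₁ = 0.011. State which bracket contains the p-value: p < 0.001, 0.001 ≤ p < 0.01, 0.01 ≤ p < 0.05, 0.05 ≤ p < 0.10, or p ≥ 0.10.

0.05 ≤ p < 0.10

t = (0.022 − 0.011) / 0.006 = 1.833.
df = n − k − 1 = 72 − 3 − 1 = 68.
Two-sided p = 2·P(T_{68} > |t|) ≈ 0.0711.
So 0.05 ≤ p < 0.10.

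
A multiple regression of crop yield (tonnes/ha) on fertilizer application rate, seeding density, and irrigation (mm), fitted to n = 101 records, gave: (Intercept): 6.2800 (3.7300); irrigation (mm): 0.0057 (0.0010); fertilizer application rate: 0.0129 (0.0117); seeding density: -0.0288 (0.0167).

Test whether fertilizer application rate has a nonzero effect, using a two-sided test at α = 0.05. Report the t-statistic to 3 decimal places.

t = 1.103

Read off: b = 0.0129, SE = 0.0117 for fertilizer application rate.
H₀: β₁ = 0 vs H₁: β₁ ≠ 0.
t = 0.0129 / 0.0117 = 1.103.
df = n − k − 1 = 101 − 3 − 1 = 97.
Two-sided p ≈ 0.2729, which is ≥ 0.05, so fail to reject H₀.
The data do not give significant evidence of an association between fertilizer application rate and crop yield, after adjusting for the other predictors.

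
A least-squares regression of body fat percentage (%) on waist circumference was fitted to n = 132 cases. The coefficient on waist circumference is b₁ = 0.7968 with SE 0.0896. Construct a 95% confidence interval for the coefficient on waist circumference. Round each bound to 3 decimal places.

df = n − 2 = 132 − 2 = 130.
t* = t_{0.025, 130} = 1.97838.
Margin = t* × SE = 1.97838 × 0.0896 = 0.17726.
CI: 0.7968 ± 0.17726 → (0.620, 0.974).
With 95% confidence, each one-unit increase in waist circumference is associated with a change of between 0.620 and 0.974 % in body fat percentage.

(0.620, 0.974)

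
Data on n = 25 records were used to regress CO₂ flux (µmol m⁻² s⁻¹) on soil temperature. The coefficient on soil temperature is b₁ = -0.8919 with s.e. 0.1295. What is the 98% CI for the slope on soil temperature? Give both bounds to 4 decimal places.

(-1.2156, -0.5682)

df = n − 2 = 25 − 2 = 23.
t* = t_{0.01, 23} = 2.499867.
Margin = t* × SE = 2.499867 × 0.1295 = 0.323733.
CI: -0.8919 ± 0.323733 → (-1.2156, -0.5682).
With 98% confidence, each one-unit increase in soil temperature is associated with a change of between -1.2156 and -0.5682 µmol m⁻² s⁻¹ in CO₂ flux.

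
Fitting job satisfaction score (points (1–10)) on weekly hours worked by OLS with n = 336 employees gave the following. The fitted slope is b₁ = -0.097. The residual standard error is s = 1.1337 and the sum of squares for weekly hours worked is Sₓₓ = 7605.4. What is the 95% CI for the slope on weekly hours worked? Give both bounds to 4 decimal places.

SE(b₁) = s/√Sₓₓ = 1.1337/√7605.4 = 0.0129998.
df = n − 2 = 334.
t* = t_{0.025, 334} = 1.967092.
Margin = t* × SE = 1.967092 × 0.0129998 = 0.025572.
CI: -0.097 ± 0.025572 → (-0.1226, -0.0714).
With 95% confidence, each one-unit increase in weekly hours worked is associated with a change of between -0.1226 and -0.0714 points (1–10) in job satisfaction score.

(-0.1226, -0.0714)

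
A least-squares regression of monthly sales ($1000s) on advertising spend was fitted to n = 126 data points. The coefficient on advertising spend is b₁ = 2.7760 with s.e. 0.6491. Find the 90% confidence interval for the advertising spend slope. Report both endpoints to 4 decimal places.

(1.7003, 3.8517)

df = n − 2 = 126 − 2 = 124.
t* = t_{0.05, 124} = 1.657235.
Margin = t* × SE = 1.657235 × 0.6491 = 1.075711.
CI: 2.7760 ± 1.075711 → (1.7003, 3.8517).
With 90% confidence, each one-unit increase in advertising spend is associated with a change of between 1.7003 and 3.8517 $1000s in monthly sales.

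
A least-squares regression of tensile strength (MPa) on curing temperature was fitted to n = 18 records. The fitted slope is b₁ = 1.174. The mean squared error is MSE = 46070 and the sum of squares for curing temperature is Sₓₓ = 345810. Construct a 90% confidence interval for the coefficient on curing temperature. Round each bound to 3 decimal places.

(0.537, 1.811)

SE(b₁) = √(MSE/Sₓₓ) = √(46070/345810) = 0.364998.
df = n − 2 = 16.
t* = t_{0.05, 16} = 1.745884.
Margin = t* × SE = 1.745884 × 0.364998 = 0.63724.
CI: 1.174 ± 0.63724 → (0.537, 1.811).
With 90% confidence, each one-unit increase in curing temperature is associated with a change of between 0.537 and 1.811 MPa in tensile strength.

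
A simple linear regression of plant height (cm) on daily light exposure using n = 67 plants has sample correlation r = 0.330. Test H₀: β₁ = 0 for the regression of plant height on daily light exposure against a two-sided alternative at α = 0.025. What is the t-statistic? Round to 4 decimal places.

t = 2.8184

t = r·√(n − 2)/√(1 − r²) = 0.330·√65/√0.8911 = 2.8184.
df = n − 2 = 65.
Two-sided p ≈ 0.0064, which is < 0.025, so reject H₀.
There is evidence of a linear association between daily light exposure and plant height.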